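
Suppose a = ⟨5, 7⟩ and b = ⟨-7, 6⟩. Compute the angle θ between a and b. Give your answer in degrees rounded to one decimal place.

84.9

a · b = 5·(-7) + 7·6 = -35 + 42 = 7
|a|² = 25 + 49 = 74,  |a| = √74 ≈ 8.602325
|b|² = 49 + 36 = 85,  |b| = √85 ≈ 9.219544
cos θ = 7 / (8.602325 · 9.219544) ≈ 0.08826
θ = arccos(0.08826) ≈ 84.9°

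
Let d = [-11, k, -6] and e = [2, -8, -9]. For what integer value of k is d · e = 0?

4

d · e = (-11)·2 + k·(-8) + (-6)·(-9) = 32 - 8k
Set equal to 0: -8k = -32, so k = 4.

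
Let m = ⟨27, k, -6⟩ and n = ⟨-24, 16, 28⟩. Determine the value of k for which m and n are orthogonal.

51

m · n = 27·(-24) + k·16 + (-6)·28 = -816 + 16k
Set equal to 0: 16k = 816, so k = 51.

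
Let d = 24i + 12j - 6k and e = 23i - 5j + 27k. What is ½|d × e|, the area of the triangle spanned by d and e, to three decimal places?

i: 12·27 - (-6)·(-5) = 324 - 30 = 294
j: (-6)·23 - 24·27 = -138 - 648 = -786
k: 24·(-5) - 12·23 = -120 - 276 = -396
d × e = (294, -786, -396)
|d × e| = √(294² + (-786)² + (-396)²) = √861048 ≈ 927.9267
area = ½ · 927.9267 ≈ 463.963

463.963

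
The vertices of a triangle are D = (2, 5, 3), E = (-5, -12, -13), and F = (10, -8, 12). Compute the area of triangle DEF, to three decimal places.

DE = (-7, -17, -16),  DF = (8, -13, 9)
i: (-17)·9 - (-16)·(-13) = -153 - 208 = -361
j: (-16)·8 - (-7)·9 = -128 - (-63) = -65
k: (-7)·(-13) - (-17)·8 = 91 - (-136) = 227
DE × DF = (-361, -65, 227)
|DE × DF| = √186075 ≈ 431.3641
area = ½ · 431.3641 ≈ 215.682

215.682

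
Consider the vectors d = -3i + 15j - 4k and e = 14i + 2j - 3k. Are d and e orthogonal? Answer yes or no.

yes

d · e = (-3)·14 + 15·2 + (-4)·(-3) = -42 + 30 + 12 = 0
Zero, so the vectors are orthogonal.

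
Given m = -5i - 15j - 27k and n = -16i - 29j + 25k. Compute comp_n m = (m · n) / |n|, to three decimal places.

m · n = (-5)·(-16) + (-15)·(-29) + (-27)·25 = 80 + 435 - 675 = -160
|n| = √(256 + 841 + 625) = √1722 ≈ 41.4970
comp_n m = -160 / √1722 ≈ -3.856

-3.856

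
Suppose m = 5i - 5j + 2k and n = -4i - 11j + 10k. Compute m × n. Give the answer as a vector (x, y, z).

(-28, -58, -75)

i: (-5)·10 - 2·(-11) = -50 - (-22) = -28
j: 2·(-4) - 5·10 = -8 - 50 = -58
k: 5·(-11) - (-5)·(-4) = -55 - 20 = -75
m × n = (-28, -58, -75)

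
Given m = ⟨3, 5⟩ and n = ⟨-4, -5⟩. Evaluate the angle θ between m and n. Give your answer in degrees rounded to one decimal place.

m · n = 3·(-4) + 5·(-5) = -12 - 25 = -37
|m|² = 9 + 25 = 34,  |m| = √34 ≈ 5.830952
|n|² = 16 + 25 = 41,  |n| = √41 ≈ 6.403124
cos θ = -37 / (5.830952 · 6.403124) ≈ -0.99099
θ = arccos(-0.99099) ≈ 172.3°

172.3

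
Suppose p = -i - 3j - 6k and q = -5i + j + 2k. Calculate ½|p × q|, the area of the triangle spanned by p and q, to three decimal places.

17.889

i: (-3)·2 - (-6)·1 = -6 - (-6) = 0
j: (-6)·(-5) - (-1)·2 = 30 - (-2) = 32
k: (-1)·1 - (-3)·(-5) = -1 - 15 = -16
p × q = (0, 32, -16)
|p × q| = √(0² + 32² + (-16)²) = √1280 ≈ 35.7771
area = ½ · 35.7771 ≈ 17.889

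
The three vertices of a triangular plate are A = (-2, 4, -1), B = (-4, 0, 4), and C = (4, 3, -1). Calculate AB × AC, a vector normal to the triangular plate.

(5, 30, 26)

AB = (-2, -4, 5)
AC = (6, -1, 0)
i: (-4)·0 - 5·(-1) = 0 - (-5) = 5
j: 5·6 - (-2)·0 = 30 - 0 = 30
k: (-2)·(-1) - (-4)·6 = 2 - (-24) = 26
AB × AC = (5, 30, 26)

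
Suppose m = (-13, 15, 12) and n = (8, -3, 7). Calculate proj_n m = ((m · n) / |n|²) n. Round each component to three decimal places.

m · n = (-13)·8 + 15·(-3) + 12·7 = -104 - 45 + 84 = -65
|n|² = 64 + 9 + 49 = 122
proj_n m = (-65/122) · (8, -3, 7) ≈ (-4.262, 1.598, -3.730)

(-4.262, 1.598, -3.730)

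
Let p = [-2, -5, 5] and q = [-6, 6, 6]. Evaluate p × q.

(-60, -18, -42)

i: (-5)·6 - 5·6 = -30 - 30 = -60
j: 5·(-6) - (-2)·6 = -30 - (-12) = -18
k: (-2)·6 - (-5)·(-6) = -12 - 30 = -42
p × q = (-60, -18, -42)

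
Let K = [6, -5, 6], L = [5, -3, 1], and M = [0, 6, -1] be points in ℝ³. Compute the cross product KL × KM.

KL = (-1, 2, -5)
KM = (-6, 11, -7)
i: 2·(-7) - (-5)·11 = -14 - (-55) = 41
j: (-5)·(-6) - (-1)·(-7) = 30 - 7 = 23
k: (-1)·11 - 2·(-6) = -11 - (-12) = 1
KL × KM = (41, 23, 1)

(41, 23, 1)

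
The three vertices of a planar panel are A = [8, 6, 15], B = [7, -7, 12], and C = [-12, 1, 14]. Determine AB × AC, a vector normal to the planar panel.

(-2, 59, -255)

AB = (-1, -13, -3)
AC = (-20, -5, -1)
i: (-13)·(-1) - (-3)·(-5) = 13 - 15 = -2
j: (-3)·(-20) - (-1)·(-1) = 60 - 1 = 59
k: (-1)·(-5) - (-13)·(-20) = 5 - 260 = -255
AB × AC = (-2, 59, -255)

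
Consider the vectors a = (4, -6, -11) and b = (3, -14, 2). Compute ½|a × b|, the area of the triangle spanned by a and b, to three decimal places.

i: (-6)·2 - (-11)·(-14) = -12 - 154 = -166
j: (-11)·3 - 4·2 = -33 - 8 = -41
k: 4·(-14) - (-6)·3 = -56 - (-18) = -38
a × b = (-166, -41, -38)
|a × b| = √((-166)² + (-41)² + (-38)²) = √30681 ≈ 175.1599
area = ½ · 175.1599 ≈ 87.580

87.580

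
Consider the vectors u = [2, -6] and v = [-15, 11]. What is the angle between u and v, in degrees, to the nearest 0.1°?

144.7

u · v = 2·(-15) + (-6)·11 = -30 - 66 = -96
|u|² = 4 + 36 = 40,  |u| = √40 ≈ 6.324555
|v|² = 225 + 121 = 346,  |v| = √346 ≈ 18.601075
cos θ = -96 / (6.324555 · 18.601075) ≈ -0.81602
θ = arccos(-0.81602) ≈ 144.7°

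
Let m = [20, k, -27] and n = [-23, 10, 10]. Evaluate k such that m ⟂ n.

73

m · n = 20·(-23) + k·10 + (-27)·10 = -730 + 10k
Set equal to 0: 10k = 730, so k = 73.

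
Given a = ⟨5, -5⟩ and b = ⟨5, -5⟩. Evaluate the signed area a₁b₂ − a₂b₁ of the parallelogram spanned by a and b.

5·(-5) - (-5)·5 = -25 - (-25) = 0

0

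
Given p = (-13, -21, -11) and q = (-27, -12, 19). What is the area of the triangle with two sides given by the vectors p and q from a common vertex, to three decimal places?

i: (-21)·19 - (-11)·(-12) = -399 - 132 = -531
j: (-11)·(-27) - (-13)·19 = 297 - (-247) = 544
k: (-13)·(-12) - (-21)·(-27) = 156 - 567 = -411
p × q = (-531, 544, -411)
|p × q| = √((-531)² + 544² + (-411)²) = √746818 ≈ 864.1863
area = ½ · 864.1863 ≈ 432.093

432.093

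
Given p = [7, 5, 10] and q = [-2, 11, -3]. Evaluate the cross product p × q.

i: 5·(-3) - 10·11 = -15 - 110 = -125
j: 10·(-2) - 7·(-3) = -20 - (-21) = 1
k: 7·11 - 5·(-2) = 77 - (-10) = 87
p × q = (-125, 1, 87)

(-125, 1, 87)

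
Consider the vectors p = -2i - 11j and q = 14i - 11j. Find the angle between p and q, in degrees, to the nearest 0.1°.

p · q = (-2)·14 + (-11)·(-11) = -28 + 121 = 93
|p|² = 4 + 121 = 125,  |p| = √125 ≈ 11.180340
|q|² = 196 + 121 = 317,  |q| = √317 ≈ 17.804494
cos θ = 93 / (11.180340 · 17.804494) ≈ 0.46720
θ = arccos(0.46720) ≈ 62.1°

62.1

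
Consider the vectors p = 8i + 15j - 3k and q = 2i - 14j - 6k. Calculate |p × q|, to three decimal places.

198.373

i: 15·(-6) - (-3)·(-14) = -90 - 42 = -132
j: (-3)·2 - 8·(-6) = -6 - (-48) = 42
k: 8·(-14) - 15·2 = -112 - 30 = -142
p × q = (-132, 42, -142)
|p × q| = √((-132)² + 42² + (-142)²) = √39352 ≈ 198.3734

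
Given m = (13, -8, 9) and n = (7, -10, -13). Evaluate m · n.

54

m · n = 13·7 + (-8)·(-10) + 9·(-13) = 91 + 80 - 117 = 54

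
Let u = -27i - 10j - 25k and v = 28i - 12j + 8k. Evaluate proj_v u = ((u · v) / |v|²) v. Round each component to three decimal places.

u · v = (-27)·28 + (-10)·(-12) + (-25)·8 = -756 + 120 - 200 = -836
|v|² = 784 + 144 + 64 = 992
proj_v u = (-836/992) · (28, -12, 8) ≈ (-23.597, 10.113, -6.742)

(-23.597, 10.113, -6.742)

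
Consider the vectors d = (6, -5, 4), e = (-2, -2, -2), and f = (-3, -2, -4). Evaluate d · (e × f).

26

e × f:
i: (-2)·(-4) - (-2)·(-2) = 8 - 4 = 4
j: (-2)·(-3) - (-2)·(-4) = 6 - 8 = -2
k: (-2)·(-2) - (-2)·(-3) = 4 - 6 = -2
e × f = (4, -2, -2)
d · (e × f) = 6·4 + (-5)·(-2) + 4·(-2) = 24 + 10 - 8 = 26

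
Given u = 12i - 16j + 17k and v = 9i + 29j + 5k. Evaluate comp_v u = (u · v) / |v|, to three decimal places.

-8.806

u · v = 12·9 + (-16)·29 + 17·5 = 108 - 464 + 85 = -271
|v| = √(81 + 841 + 25) = √947 ≈ 30.7734
comp_v u = -271 / √947 ≈ -8.806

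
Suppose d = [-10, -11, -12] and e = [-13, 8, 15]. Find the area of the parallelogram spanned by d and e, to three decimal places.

i: (-11)·15 - (-12)·8 = -165 - (-96) = -69
j: (-12)·(-13) - (-10)·15 = 156 - (-150) = 306
k: (-10)·8 - (-11)·(-13) = -80 - 143 = -223
d × e = (-69, 306, -223)
|d × e| = √((-69)² + 306² + (-223)²) = √148126 ≈ 384.8714

384.871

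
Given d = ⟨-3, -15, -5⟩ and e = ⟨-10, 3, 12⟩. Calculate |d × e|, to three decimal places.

244.749

i: (-15)·12 - (-5)·3 = -180 - (-15) = -165
j: (-5)·(-10) - (-3)·12 = 50 - (-36) = 86
k: (-3)·3 - (-15)·(-10) = -9 - 150 = -159
d × e = (-165, 86, -159)
|d × e| = √((-165)² + 86² + (-159)²) = √59902 ≈ 244.7489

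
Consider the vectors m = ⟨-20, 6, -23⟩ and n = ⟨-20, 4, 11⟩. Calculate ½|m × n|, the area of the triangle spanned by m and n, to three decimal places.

i: 6·11 - (-23)·4 = 66 - (-92) = 158
j: (-23)·(-20) - (-20)·11 = 460 - (-220) = 680
k: (-20)·4 - 6·(-20) = -80 - (-120) = 40
m × n = (158, 680, 40)
|m × n| = √(158² + 680² + 40²) = √488964 ≈ 699.2596
area = ½ · 699.2596 ≈ 349.630

349.630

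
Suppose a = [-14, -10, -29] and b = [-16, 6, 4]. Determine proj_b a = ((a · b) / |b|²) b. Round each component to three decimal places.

(-2.494, 0.935, 0.623)

a · b = (-14)·(-16) + (-10)·6 + (-29)·4 = 224 - 60 - 116 = 48
|b|² = 256 + 36 + 16 = 308
proj_b a = (48/308) · (-16, 6, 4) ≈ (-2.494, 0.935, 0.623)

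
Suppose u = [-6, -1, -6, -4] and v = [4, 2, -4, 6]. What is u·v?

u · v = (-6)·4 + (-1)·2 + (-6)·(-4) + (-4)·6 = -24 - 2 + 24 - 24 = -26

-26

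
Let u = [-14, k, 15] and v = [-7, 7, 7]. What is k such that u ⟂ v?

-29

u · v = (-14)·(-7) + k·7 + 15·7 = 203 + 7k
Set equal to 0: 7k = -203, so k = -29.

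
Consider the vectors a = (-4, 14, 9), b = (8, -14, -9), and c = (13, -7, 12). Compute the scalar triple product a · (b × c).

b × c:
i: (-14)·12 - (-9)·(-7) = -168 - 63 = -231
j: (-9)·13 - 8·12 = -117 - 96 = -213
k: 8·(-7) - (-14)·13 = -56 - (-182) = 126
b × c = (-231, -213, 126)
a · (b × c) = (-4)·(-231) + 14·(-213) + 9·126 = 924 - 2982 + 1134 = -924

-924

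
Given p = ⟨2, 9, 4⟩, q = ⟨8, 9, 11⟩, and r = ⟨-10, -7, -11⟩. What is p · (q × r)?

q × r:
i: 9·(-11) - 11·(-7) = -99 - (-77) = -22
j: 11·(-10) - 8·(-11) = -110 - (-88) = -22
k: 8·(-7) - 9·(-10) = -56 - (-90) = 34
q × r = (-22, -22, 34)
p · (q × r) = 2·(-22) + 9·(-22) + 4·34 = -44 - 198 + 136 = -106

-106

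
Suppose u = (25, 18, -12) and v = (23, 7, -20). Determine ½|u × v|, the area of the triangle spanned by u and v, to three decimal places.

i: 18·(-20) - (-12)·7 = -360 - (-84) = -276
j: (-12)·23 - 25·(-20) = -276 - (-500) = 224
k: 25·7 - 18·23 = 175 - 414 = -239
u × v = (-276, 224, -239)
|u × v| = √((-276)² + 224² + (-239)²) = √183473 ≈ 428.3375
area = ½ · 428.3375 ≈ 214.169

214.169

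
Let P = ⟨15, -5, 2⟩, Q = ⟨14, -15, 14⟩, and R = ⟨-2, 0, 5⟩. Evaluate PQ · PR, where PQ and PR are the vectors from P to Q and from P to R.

PQ = Q − P = (-1, -10, 12)
PR = R − P = (-17, 5, 3)
PQ · PR = (-1)·(-17) + (-10)·5 + 12·3 = 17 - 50 + 36 = 3

3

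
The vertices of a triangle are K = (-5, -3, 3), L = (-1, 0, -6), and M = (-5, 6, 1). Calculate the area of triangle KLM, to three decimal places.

41.788

KL = (4, 3, -9),  KM = (0, 9, -2)
i: 3·(-2) - (-9)·9 = -6 - (-81) = 75
j: (-9)·0 - 4·(-2) = 0 - (-8) = 8
k: 4·9 - 3·0 = 36 - 0 = 36
KL × KM = (75, 8, 36)
|KL × KM| = √6985 ≈ 83.5763
area = ½ · 83.5763 ≈ 41.788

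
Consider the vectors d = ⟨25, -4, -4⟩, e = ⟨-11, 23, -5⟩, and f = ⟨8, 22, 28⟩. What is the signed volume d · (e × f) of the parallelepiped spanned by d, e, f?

19482

e × f:
i: 23·28 - (-5)·22 = 644 - (-110) = 754
j: (-5)·8 - (-11)·28 = -40 - (-308) = 268
k: (-11)·22 - 23·8 = -242 - 184 = -426
e × f = (754, 268, -426)
d · (e × f) = 25·754 + (-4)·268 + (-4)·(-426) = 18850 - 1072 + 1704 = 19482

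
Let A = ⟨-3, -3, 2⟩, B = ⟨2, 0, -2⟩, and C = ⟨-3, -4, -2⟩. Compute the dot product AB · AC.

AB = B − A = (5, 3, -4)
AC = C − A = (0, -1, -4)
AB · AC = 5·0 + 3·(-1) + (-4)·(-4) = 0 - 3 + 16 = 13

13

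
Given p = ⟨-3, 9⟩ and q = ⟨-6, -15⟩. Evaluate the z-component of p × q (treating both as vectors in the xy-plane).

(-3)·(-15) - 9·(-6) = 45 - (-54) = 99

99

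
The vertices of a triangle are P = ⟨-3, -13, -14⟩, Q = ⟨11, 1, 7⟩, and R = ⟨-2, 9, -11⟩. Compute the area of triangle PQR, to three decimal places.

256.553

PQ = (14, 14, 21),  PR = (1, 22, 3)
i: 14·3 - 21·22 = 42 - 462 = -420
j: 21·1 - 14·3 = 21 - 42 = -21
k: 14·22 - 14·1 = 308 - 14 = 294
PQ × PR = (-420, -21, 294)
|PQ × PR| = √263277 ≈ 513.1053
area = ½ · 513.1053 ≈ 256.553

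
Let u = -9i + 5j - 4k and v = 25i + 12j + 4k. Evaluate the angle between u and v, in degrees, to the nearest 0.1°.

125.8

u · v = (-9)·25 + 5·12 + (-4)·4 = -225 + 60 - 16 = -181
|u|² = 81 + 25 + 16 = 122,  |u| = √122 ≈ 11.045361
|v|² = 625 + 144 + 16 = 785,  |v| = √785 ≈ 28.017851
cos θ = -181 / (11.045361 · 28.017851) ≈ -0.58488
θ = arccos(-0.58488) ≈ 125.8°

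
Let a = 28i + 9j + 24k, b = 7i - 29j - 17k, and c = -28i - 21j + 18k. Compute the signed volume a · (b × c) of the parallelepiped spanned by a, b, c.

b × c:
i: (-29)·18 - (-17)·(-21) = -522 - 357 = -879
j: (-17)·(-28) - 7·18 = 476 - 126 = 350
k: 7·(-21) - (-29)·(-28) = -147 - 812 = -959
b × c = (-879, 350, -959)
a · (b × c) = 28·(-879) + 9·350 + 24·(-959) = -24612 + 3150 - 23016 = -44478

-44478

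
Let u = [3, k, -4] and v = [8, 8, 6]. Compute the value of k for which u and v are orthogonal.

u · v = 3·8 + k·8 + (-4)·6 = 0 + 8k
Set equal to 0: 8k = 0, so k = 0.

0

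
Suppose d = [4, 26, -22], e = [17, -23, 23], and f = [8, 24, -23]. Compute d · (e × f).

1834

e × f:
i: (-23)·(-23) - 23·24 = 529 - 552 = -23
j: 23·8 - 17·(-23) = 184 - (-391) = 575
k: 17·24 - (-23)·8 = 408 - (-184) = 592
e × f = (-23, 575, 592)
d · (e × f) = 4·(-23) + 26·575 + (-22)·592 = -92 + 14950 - 13024 = 1834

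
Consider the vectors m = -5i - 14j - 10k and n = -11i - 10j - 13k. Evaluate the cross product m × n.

(82, 45, -104)

i: (-14)·(-13) - (-10)·(-10) = 182 - 100 = 82
j: (-10)·(-11) - (-5)·(-13) = 110 - 65 = 45
k: (-5)·(-10) - (-14)·(-11) = 50 - 154 = -104
m × n = (82, 45, -104)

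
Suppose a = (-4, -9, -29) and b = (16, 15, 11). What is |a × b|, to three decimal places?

i: (-9)·11 - (-29)·15 = -99 - (-435) = 336
j: (-29)·16 - (-4)·11 = -464 - (-44) = -420
k: (-4)·15 - (-9)·16 = -60 - (-144) = 84
a × b = (336, -420, 84)
|a × b| = √(336² + (-420)² + 84²) = √296352 ≈ 544.3822

544.382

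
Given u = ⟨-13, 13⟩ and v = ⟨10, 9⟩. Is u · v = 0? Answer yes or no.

u · v = (-13)·10 + 13·9 = -130 + 117 = -13
Nonzero, so the vectors are not orthogonal.

no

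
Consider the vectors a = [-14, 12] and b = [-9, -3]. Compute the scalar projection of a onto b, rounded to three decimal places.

a · b = (-14)·(-9) + 12·(-3) = 126 - 36 = 90
|b| = √(81 + 9) = √90 ≈ 9.4868
comp_b a = 90 / √90 ≈ 9.487

9.487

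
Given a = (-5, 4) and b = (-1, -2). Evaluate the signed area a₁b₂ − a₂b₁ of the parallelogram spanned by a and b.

(-5)·(-2) - 4·(-1) = 10 - (-4) = 14

14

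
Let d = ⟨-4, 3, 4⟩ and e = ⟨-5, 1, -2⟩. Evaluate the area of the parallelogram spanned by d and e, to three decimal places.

31.702

i: 3·(-2) - 4·1 = -6 - 4 = -10
j: 4·(-5) - (-4)·(-2) = -20 - 8 = -28
k: (-4)·1 - 3·(-5) = -4 - (-15) = 11
d × e = (-10, -28, 11)
|d × e| = √((-10)² + (-28)² + 11²) = √1005 ≈ 31.7017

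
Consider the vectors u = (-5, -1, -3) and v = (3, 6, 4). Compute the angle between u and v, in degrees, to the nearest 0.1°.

u · v = (-5)·3 + (-1)·6 + (-3)·4 = -15 - 6 - 12 = -33
|u|² = 25 + 1 + 9 = 35,  |u| = √35 ≈ 5.916080
|v|² = 9 + 36 + 16 = 61,  |v| = √61 ≈ 7.810250
cos θ = -33 / (5.916080 · 7.810250) ≈ -0.71419
θ = arccos(-0.71419) ≈ 135.6°

135.6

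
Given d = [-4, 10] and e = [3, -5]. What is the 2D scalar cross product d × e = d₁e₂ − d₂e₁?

-10

(-4)·(-5) - 10·3 = 20 - 30 = -10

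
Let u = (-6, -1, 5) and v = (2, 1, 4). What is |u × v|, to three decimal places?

i: (-1)·4 - 5·1 = -4 - 5 = -9
j: 5·2 - (-6)·4 = 10 - (-24) = 34
k: (-6)·1 - (-1)·2 = -6 - (-2) = -4
u × v = (-9, 34, -4)
|u × v| = √((-9)² + 34² + (-4)²) = √1253 ≈ 35.3977

35.398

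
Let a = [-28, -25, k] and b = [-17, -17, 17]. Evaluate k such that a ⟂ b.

-53

a · b = (-28)·(-17) + (-25)·(-17) + k·17 = 901 + 17k
Set equal to 0: 17k = -901, so k = -53.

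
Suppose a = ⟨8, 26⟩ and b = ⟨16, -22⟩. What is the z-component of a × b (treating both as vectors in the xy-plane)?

-592

8·(-22) - 26·16 = -176 - 416 = -592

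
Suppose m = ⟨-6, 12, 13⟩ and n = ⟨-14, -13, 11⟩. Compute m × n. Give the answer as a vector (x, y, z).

i: 12·11 - 13·(-13) = 132 - (-169) = 301
j: 13·(-14) - (-6)·11 = -182 - (-66) = -116
k: (-6)·(-13) - 12·(-14) = 78 - (-168) = 246
m × n = (301, -116, 246)

(301, -116, 246)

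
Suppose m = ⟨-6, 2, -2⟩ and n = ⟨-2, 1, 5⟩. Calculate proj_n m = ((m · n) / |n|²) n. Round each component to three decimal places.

(-0.267, 0.133, 0.667)

m · n = (-6)·(-2) + 2·1 + (-2)·5 = 12 + 2 - 10 = 4
|n|² = 4 + 1 + 25 = 30
proj_n m = (4/30) · (-2, 1, 5) ≈ (-0.267, 0.133, 0.667)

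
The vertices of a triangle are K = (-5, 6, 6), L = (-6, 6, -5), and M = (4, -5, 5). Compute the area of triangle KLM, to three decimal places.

78.680

KL = (-1, 0, -11),  KM = (9, -11, -1)
i: 0·(-1) - (-11)·(-11) = 0 - 121 = -121
j: (-11)·9 - (-1)·(-1) = -99 - 1 = -100
k: (-1)·(-11) - 0·9 = 11 - 0 = 11
KL × KM = (-121, -100, 11)
|KL × KM| = √24762 ≈ 157.3595
area = ½ · 157.3595 ≈ 78.680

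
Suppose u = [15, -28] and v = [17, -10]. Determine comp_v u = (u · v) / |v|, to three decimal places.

u · v = 15·17 + (-28)·(-10) = 255 + 280 = 535
|v| = √(289 + 100) = √389 ≈ 19.7231
comp_v u = 535 / √389 ≈ 27.126

27.126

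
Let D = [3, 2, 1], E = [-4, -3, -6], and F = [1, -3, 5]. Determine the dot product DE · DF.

11

DE = E − D = (-7, -5, -7)
DF = F − D = (-2, -5, 4)
DE · DF = (-7)·(-2) + (-5)·(-5) + (-7)·4 = 14 + 25 - 28 = 11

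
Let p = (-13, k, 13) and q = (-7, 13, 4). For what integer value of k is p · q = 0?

-11

p · q = (-13)·(-7) + k·13 + 13·4 = 143 + 13k
Set equal to 0: 13k = -143, so k = -11.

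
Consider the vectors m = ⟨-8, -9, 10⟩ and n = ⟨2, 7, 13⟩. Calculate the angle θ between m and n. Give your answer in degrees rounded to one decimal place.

77.4

m · n = (-8)·2 + (-9)·7 + 10·13 = -16 - 63 + 130 = 51
|m|² = 64 + 81 + 100 = 245,  |m| = √245 ≈ 15.652476
|n|² = 4 + 49 + 169 = 222,  |n| = √222 ≈ 14.899664
cos θ = 51 / (15.652476 · 14.899664) ≈ 0.21868
θ = arccos(0.21868) ≈ 77.4°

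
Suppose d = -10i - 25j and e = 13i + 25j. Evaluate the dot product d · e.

-755

d · e = (-10)·13 + (-25)·25 = -130 - 625 = -755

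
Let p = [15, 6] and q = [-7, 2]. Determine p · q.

p · q = 15·(-7) + 6·2 = -105 + 12 = -93

-93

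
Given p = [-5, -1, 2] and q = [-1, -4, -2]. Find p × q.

(10, -12, 19)

i: (-1)·(-2) - 2·(-4) = 2 - (-8) = 10
j: 2·(-1) - (-5)·(-2) = -2 - 10 = -12
k: (-5)·(-4) - (-1)·(-1) = 20 - 1 = 19
p × q = (10, -12, 19)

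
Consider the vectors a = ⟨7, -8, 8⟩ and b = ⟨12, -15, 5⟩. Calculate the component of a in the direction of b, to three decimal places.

12.293

a · b = 7·12 + (-8)·(-15) + 8·5 = 84 + 120 + 40 = 244
|b| = √(144 + 225 + 25) = √394 ≈ 19.8494
comp_b a = 244 / √394 ≈ 12.293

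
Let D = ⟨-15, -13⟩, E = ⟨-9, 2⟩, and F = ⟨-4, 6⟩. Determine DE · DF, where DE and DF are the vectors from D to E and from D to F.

351

DE = E − D = (6, 15)
DF = F − D = (11, 19)
DE · DF = 6·11 + 15·19 = 66 + 285 = 351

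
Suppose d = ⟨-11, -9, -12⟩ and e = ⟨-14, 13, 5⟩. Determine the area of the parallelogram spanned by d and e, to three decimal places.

i: (-9)·5 - (-12)·13 = -45 - (-156) = 111
j: (-12)·(-14) - (-11)·5 = 168 - (-55) = 223
k: (-11)·13 - (-9)·(-14) = -143 - 126 = -269
d × e = (111, 223, -269)
|d × e| = √(111² + 223² + (-269)²) = √134411 ≈ 366.6211

366.621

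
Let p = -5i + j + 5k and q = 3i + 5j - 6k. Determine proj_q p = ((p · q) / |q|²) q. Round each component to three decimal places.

p · q = (-5)·3 + 1·5 + 5·(-6) = -15 + 5 - 30 = -40
|q|² = 9 + 25 + 36 = 70
proj_q p = (-40/70) · (3, 5, -6) ≈ (-1.714, -2.857, 3.429)

(-1.714, -2.857, 3.429)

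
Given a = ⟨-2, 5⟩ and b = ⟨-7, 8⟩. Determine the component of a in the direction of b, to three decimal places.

5.080

a · b = (-2)·(-7) + 5·8 = 14 + 40 = 54
|b| = √(49 + 64) = √113 ≈ 10.6301
comp_b a = 54 / √113 ≈ 5.080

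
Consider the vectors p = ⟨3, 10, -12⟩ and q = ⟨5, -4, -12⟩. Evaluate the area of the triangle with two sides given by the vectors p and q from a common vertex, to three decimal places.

90.338

i: 10·(-12) - (-12)·(-4) = -120 - 48 = -168
j: (-12)·5 - 3·(-12) = -60 - (-36) = -24
k: 3·(-4) - 10·5 = -12 - 50 = -62
p × q = (-168, -24, -62)
|p × q| = √((-168)² + (-24)² + (-62)²) = √32644 ≈ 180.6765
area = ½ · 180.6765 ≈ 90.338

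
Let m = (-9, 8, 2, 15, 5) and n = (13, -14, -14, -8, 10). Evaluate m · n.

m · n = (-9)·13 + 8·(-14) + 2·(-14) + 15·(-8) + 5·10 = -117 - 112 - 28 - 120 + 50 = -327

-327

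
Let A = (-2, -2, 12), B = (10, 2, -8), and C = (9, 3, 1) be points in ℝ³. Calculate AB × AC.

AB = (12, 4, -20)
AC = (11, 5, -11)
i: 4·(-11) - (-20)·5 = -44 - (-100) = 56
j: (-20)·11 - 12·(-11) = -220 - (-132) = -88
k: 12·5 - 4·11 = 60 - 44 = 16
AB × AC = (56, -88, 16)

(56, -88, 16)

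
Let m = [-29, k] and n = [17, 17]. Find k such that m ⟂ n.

m · n = (-29)·17 + k·17 = -493 + 17k
Set equal to 0: 17k = 493, so k = 29.

29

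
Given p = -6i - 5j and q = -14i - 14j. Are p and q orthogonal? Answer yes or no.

no

p · q = (-6)·(-14) + (-5)·(-14) = 84 + 70 = 154
Nonzero, so the vectors are not orthogonal.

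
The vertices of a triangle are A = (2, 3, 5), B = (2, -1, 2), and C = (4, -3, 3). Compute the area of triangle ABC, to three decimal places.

AB = (0, -4, -3),  AC = (2, -6, -2)
i: (-4)·(-2) - (-3)·(-6) = 8 - 18 = -10
j: (-3)·2 - 0·(-2) = -6 - 0 = -6
k: 0·(-6) - (-4)·2 = 0 - (-8) = 8
AB × AC = (-10, -6, 8)
|AB × AC| = √200 ≈ 14.1421
area = ½ · 14.1421 ≈ 7.071

7.071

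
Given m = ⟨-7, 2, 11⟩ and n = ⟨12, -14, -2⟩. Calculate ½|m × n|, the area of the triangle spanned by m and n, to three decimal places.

102.347

i: 2·(-2) - 11·(-14) = -4 - (-154) = 150
j: 11·12 - (-7)·(-2) = 132 - 14 = 118
k: (-7)·(-14) - 2·12 = 98 - 24 = 74
m × n = (150, 118, 74)
|m × n| = √(150² + 118² + 74²) = √41900 ≈ 204.6949
area = ½ · 204.6949 ≈ 102.347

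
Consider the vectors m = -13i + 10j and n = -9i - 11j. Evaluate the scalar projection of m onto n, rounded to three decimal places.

m · n = (-13)·(-9) + 10·(-11) = 117 - 110 = 7
|n| = √(81 + 121) = √202 ≈ 14.2127
comp_n m = 7 / √202 ≈ 0.493

0.493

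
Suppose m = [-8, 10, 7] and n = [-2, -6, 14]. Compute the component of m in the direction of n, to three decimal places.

m · n = (-8)·(-2) + 10·(-6) + 7·14 = 16 - 60 + 98 = 54
|n| = √(4 + 36 + 196) = √236 ≈ 15.3623
comp_n m = 54 / √236 ≈ 3.515

3.515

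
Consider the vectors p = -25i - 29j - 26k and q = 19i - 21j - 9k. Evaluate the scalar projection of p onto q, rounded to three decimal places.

p · q = (-25)·19 + (-29)·(-21) + (-26)·(-9) = -475 + 609 + 234 = 368
|q| = √(361 + 441 + 81) = √883 ≈ 29.7153
comp_q p = 368 / √883 ≈ 12.384

12.384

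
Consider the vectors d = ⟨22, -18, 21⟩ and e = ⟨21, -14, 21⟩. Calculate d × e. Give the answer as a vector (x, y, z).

(-84, -21, 70)

i: (-18)·21 - 21·(-14) = -378 - (-294) = -84
j: 21·21 - 22·21 = 441 - 462 = -21
k: 22·(-14) - (-18)·21 = -308 - (-378) = 70
d × e = (-84, -21, 70)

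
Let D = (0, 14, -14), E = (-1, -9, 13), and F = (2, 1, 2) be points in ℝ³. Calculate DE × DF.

(-17, 70, 59)

DE = (-1, -23, 27)
DF = (2, -13, 16)
i: (-23)·16 - 27·(-13) = -368 - (-351) = -17
j: 27·2 - (-1)·16 = 54 - (-16) = 70
k: (-1)·(-13) - (-23)·2 = 13 - (-46) = 59
DE × DF = (-17, 70, 59)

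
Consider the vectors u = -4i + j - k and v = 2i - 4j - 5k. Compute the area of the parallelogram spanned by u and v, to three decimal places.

i: 1·(-5) - (-1)·(-4) = -5 - 4 = -9
j: (-1)·2 - (-4)·(-5) = -2 - 20 = -22
k: (-4)·(-4) - 1·2 = 16 - 2 = 14
u × v = (-9, -22, 14)
|u × v| = √((-9)² + (-22)² + 14²) = √761 ≈ 27.5862

27.586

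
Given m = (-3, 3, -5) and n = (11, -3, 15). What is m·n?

m · n = (-3)·11 + 3·(-3) + (-5)·15 = -33 - 9 - 75 = -117

-117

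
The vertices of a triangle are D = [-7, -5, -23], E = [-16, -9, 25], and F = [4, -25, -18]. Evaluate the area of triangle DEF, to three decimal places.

DE = (-9, -4, 48),  DF = (11, -20, 5)
i: (-4)·5 - 48·(-20) = -20 - (-960) = 940
j: 48·11 - (-9)·5 = 528 - (-45) = 573
k: (-9)·(-20) - (-4)·11 = 180 - (-44) = 224
DE × DF = (940, 573, 224)
|DE × DF| = √1262105 ≈ 1123.4345
area = ½ · 1123.4345 ≈ 561.717

561.717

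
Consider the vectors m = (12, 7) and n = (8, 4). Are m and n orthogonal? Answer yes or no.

m · n = 12·8 + 7·4 = 96 + 28 = 124
Nonzero, so the vectors are not orthogonal.

no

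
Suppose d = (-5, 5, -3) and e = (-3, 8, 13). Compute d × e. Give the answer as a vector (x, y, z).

(89, 74, -25)

i: 5·13 - (-3)·8 = 65 - (-24) = 89
j: (-3)·(-3) - (-5)·13 = 9 - (-65) = 74
k: (-5)·8 - 5·(-3) = -40 - (-15) = -25
d × e = (89, 74, -25)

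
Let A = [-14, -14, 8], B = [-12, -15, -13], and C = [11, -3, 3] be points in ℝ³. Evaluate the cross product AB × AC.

AB = (2, -1, -21)
AC = (25, 11, -5)
i: (-1)·(-5) - (-21)·11 = 5 - (-231) = 236
j: (-21)·25 - 2·(-5) = -525 - (-10) = -515
k: 2·11 - (-1)·25 = 22 - (-25) = 47
AB × AC = (236, -515, 47)

(236, -515, 47)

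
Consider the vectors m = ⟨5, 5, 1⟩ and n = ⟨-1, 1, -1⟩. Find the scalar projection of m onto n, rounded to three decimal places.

-0.577

m · n = 5·(-1) + 5·1 + 1·(-1) = -5 + 5 - 1 = -1
|n| = √(1 + 1 + 1) = √3 ≈ 1.7321
comp_n m = -1 / √3 ≈ -0.577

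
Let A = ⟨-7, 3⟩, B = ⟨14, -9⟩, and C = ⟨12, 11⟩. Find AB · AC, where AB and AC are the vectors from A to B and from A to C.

AB = B − A = (21, -12)
AC = C − A = (19, 8)
AB · AC = 21·19 + (-12)·8 = 399 - 96 = 303

303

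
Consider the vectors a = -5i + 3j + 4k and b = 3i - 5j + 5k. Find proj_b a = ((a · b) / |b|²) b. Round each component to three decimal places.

(-0.508, 0.847, -0.847)

a · b = (-5)·3 + 3·(-5) + 4·5 = -15 - 15 + 20 = -10
|b|² = 9 + 25 + 25 = 59
proj_b a = (-10/59) · (3, -5, 5) ≈ (-0.508, 0.847, -0.847)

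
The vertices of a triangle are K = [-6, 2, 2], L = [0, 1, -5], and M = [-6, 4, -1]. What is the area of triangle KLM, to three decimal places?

13.757

KL = (6, -1, -7),  KM = (0, 2, -3)
i: (-1)·(-3) - (-7)·2 = 3 - (-14) = 17
j: (-7)·0 - 6·(-3) = 0 - (-18) = 18
k: 6·2 - (-1)·0 = 12 - 0 = 12
KL × KM = (17, 18, 12)
|KL × KM| = √757 ≈ 27.5136
area = ½ · 27.5136 ≈ 13.757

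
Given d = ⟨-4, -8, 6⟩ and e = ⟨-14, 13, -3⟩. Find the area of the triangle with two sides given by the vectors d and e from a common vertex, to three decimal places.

98.778

i: (-8)·(-3) - 6·13 = 24 - 78 = -54
j: 6·(-14) - (-4)·(-3) = -84 - 12 = -96
k: (-4)·13 - (-8)·(-14) = -52 - 112 = -164
d × e = (-54, -96, -164)
|d × e| = √((-54)² + (-96)² + (-164)²) = √39028 ≈ 197.5551
area = ½ · 197.5551 ≈ 98.778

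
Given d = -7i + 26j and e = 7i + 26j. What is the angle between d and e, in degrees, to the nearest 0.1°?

30.1

d · e = (-7)·7 + 26·26 = -49 + 676 = 627
|d|² = 49 + 676 = 725,  |d| = √725 ≈ 26.925824
|e|² = 49 + 676 = 725,  |e| = √725 ≈ 26.925824
cos θ = 627 / (26.925824 · 26.925824) ≈ 0.86483
θ = arccos(0.86483) ≈ 30.1°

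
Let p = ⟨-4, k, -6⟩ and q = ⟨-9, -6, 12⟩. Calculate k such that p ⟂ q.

p · q = (-4)·(-9) + k·(-6) + (-6)·12 = -36 - 6k
Set equal to 0: -6k = 36, so k = -6.

-6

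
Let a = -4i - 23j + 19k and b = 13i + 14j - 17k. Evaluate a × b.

i: (-23)·(-17) - 19·14 = 391 - 266 = 125
j: 19·13 - (-4)·(-17) = 247 - 68 = 179
k: (-4)·14 - (-23)·13 = -56 - (-299) = 243
a × b = (125, 179, 243)

(125, 179, 243)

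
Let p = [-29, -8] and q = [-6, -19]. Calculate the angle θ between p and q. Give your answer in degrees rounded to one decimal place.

p · q = (-29)·(-6) + (-8)·(-19) = 174 + 152 = 326
|p|² = 841 + 64 = 905,  |p| = √905 ≈ 30.083218
|q|² = 36 + 361 = 397,  |q| = √397 ≈ 19.924859
cos θ = 326 / (30.083218 · 19.924859) ≈ 0.54387
θ = arccos(0.54387) ≈ 57.1°

57.1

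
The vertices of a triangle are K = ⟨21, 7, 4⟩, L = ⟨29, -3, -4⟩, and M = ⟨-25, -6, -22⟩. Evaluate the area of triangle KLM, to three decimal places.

KL = (8, -10, -8),  KM = (-46, -13, -26)
i: (-10)·(-26) - (-8)·(-13) = 260 - 104 = 156
j: (-8)·(-46) - 8·(-26) = 368 - (-208) = 576
k: 8·(-13) - (-10)·(-46) = -104 - 460 = -564
KL × KM = (156, 576, -564)
|KL × KM| = √674208 ≈ 821.1017
area = ½ · 821.1017 ≈ 410.551

410.551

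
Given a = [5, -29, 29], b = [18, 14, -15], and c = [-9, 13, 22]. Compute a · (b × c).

20524

b × c:
i: 14·22 - (-15)·13 = 308 - (-195) = 503
j: (-15)·(-9) - 18·22 = 135 - 396 = -261
k: 18·13 - 14·(-9) = 234 - (-126) = 360
b × c = (503, -261, 360)
a · (b × c) = 5·503 + (-29)·(-261) + 29·360 = 2515 + 7569 + 10440 = 20524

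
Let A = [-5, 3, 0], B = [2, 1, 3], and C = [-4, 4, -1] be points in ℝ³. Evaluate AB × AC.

AB = (7, -2, 3)
AC = (1, 1, -1)
i: (-2)·(-1) - 3·1 = 2 - 3 = -1
j: 3·1 - 7·(-1) = 3 - (-7) = 10
k: 7·1 - (-2)·1 = 7 - (-2) = 9
AB × AC = (-1, 10, 9)

(-1, 10, 9)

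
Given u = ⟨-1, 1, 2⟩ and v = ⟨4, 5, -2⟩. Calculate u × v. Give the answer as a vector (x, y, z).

i: 1·(-2) - 2·5 = -2 - 10 = -12
j: 2·4 - (-1)·(-2) = 8 - 2 = 6
k: (-1)·5 - 1·4 = -5 - 4 = -9
u × v = (-12, 6, -9)

(-12, 6, -9)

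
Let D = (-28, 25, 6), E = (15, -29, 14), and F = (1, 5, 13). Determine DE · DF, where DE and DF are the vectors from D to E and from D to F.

2383

DE = E − D = (43, -54, 8)
DF = F − D = (29, -20, 7)
DE · DF = 43·29 + (-54)·(-20) + 8·7 = 1247 + 1080 + 56 = 2383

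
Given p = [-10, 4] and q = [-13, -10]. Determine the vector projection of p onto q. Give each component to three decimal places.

p · q = (-10)·(-13) + 4·(-10) = 130 - 40 = 90
|q|² = 169 + 100 = 269
proj_q p = (90/269) · (-13, -10) ≈ (-4.349, -3.346)

(-4.349, -3.346)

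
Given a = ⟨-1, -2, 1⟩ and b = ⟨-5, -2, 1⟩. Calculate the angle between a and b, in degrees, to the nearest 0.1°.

41.8

a · b = (-1)·(-5) + (-2)·(-2) + 1·1 = 5 + 4 + 1 = 10
|a|² = 1 + 4 + 1 = 6,  |a| = √6 ≈ 2.449490
|b|² = 25 + 4 + 1 = 30,  |b| = √30 ≈ 5.477226
cos θ = 10 / (2.449490 · 5.477226) ≈ 0.74536
θ = arccos(0.74536) ≈ 41.8°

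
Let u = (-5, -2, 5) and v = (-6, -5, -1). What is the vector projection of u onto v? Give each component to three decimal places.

(-3.387, -2.823, -0.565)

u · v = (-5)·(-6) + (-2)·(-5) + 5·(-1) = 30 + 10 - 5 = 35
|v|² = 36 + 25 + 1 = 62
proj_v u = (35/62) · (-6, -5, -1) ≈ (-3.387, -2.823, -0.565)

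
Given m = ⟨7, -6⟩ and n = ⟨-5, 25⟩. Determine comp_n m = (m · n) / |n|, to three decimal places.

m · n = 7·(-5) + (-6)·25 = -35 - 150 = -185
|n| = √(25 + 625) = √650 ≈ 25.4951
comp_n m = -185 / √650 ≈ -7.256

-7.256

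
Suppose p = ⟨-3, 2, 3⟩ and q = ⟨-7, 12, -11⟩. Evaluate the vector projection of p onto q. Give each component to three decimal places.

p · q = (-3)·(-7) + 2·12 + 3·(-11) = 21 + 24 - 33 = 12
|q|² = 49 + 144 + 121 = 314
proj_q p = (12/314) · (-7, 12, -11) ≈ (-0.268, 0.459, -0.420)

(-0.268, 0.459, -0.420)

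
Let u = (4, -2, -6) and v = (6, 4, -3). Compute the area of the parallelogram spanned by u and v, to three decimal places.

47.539

i: (-2)·(-3) - (-6)·4 = 6 - (-24) = 30
j: (-6)·6 - 4·(-3) = -36 - (-12) = -24
k: 4·4 - (-2)·6 = 16 - (-12) = 28
u × v = (30, -24, 28)
|u × v| = √(30² + (-24)² + 28²) = √2260 ≈ 47.5395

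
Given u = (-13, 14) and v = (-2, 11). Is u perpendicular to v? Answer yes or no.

u · v = (-13)·(-2) + 14·11 = 26 + 154 = 180
Nonzero, so the vectors are not orthogonal.

no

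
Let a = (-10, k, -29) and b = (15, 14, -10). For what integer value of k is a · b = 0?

-10

a · b = (-10)·15 + k·14 + (-29)·(-10) = 140 + 14k
Set equal to 0: 14k = -140, so k = -10.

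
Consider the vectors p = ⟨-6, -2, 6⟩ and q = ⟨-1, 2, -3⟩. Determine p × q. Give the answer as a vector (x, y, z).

i: (-2)·(-3) - 6·2 = 6 - 12 = -6
j: 6·(-1) - (-6)·(-3) = -6 - 18 = -24
k: (-6)·2 - (-2)·(-1) = -12 - 2 = -14
p × q = (-6, -24, -14)

(-6, -24, -14)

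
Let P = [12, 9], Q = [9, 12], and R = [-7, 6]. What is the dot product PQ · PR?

PQ = Q − P = (-3, 3)
PR = R − P = (-19, -3)
PQ · PR = (-3)·(-19) + 3·(-3) = 57 - 9 = 48

48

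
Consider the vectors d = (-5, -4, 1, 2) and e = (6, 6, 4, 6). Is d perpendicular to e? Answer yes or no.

no

d · e = (-5)·6 + (-4)·6 + 1·4 + 2·6 = -30 - 24 + 4 + 12 = -38
Nonzero, so the vectors are not orthogonal.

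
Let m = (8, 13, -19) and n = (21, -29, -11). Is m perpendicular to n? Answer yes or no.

yes

m · n = 8·21 + 13·(-29) + (-19)·(-11) = 168 - 377 + 209 = 0
Zero, so the vectors are orthogonal.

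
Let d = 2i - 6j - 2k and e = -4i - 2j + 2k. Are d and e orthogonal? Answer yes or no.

d · e = 2·(-4) + (-6)·(-2) + (-2)·2 = -8 + 12 - 4 = 0
Zero, so the vectors are orthogonal.

yes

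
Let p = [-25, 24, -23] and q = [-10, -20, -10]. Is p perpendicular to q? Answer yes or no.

p · q = (-25)·(-10) + 24·(-20) + (-23)·(-10) = 250 - 480 + 230 = 0
Zero, so the vectors are orthogonal.

yes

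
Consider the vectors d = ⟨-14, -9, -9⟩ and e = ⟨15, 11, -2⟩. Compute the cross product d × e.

i: (-9)·(-2) - (-9)·11 = 18 - (-99) = 117
j: (-9)·15 - (-14)·(-2) = -135 - 28 = -163
k: (-14)·11 - (-9)·15 = -154 - (-135) = -19
d × e = (117, -163, -19)

(117, -163, -19)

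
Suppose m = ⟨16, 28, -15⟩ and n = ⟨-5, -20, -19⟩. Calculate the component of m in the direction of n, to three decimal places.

m · n = 16·(-5) + 28·(-20) + (-15)·(-19) = -80 - 560 + 285 = -355
|n| = √(25 + 400 + 361) = √786 ≈ 28.0357
comp_n m = -355 / √786 ≈ -12.662

-12.662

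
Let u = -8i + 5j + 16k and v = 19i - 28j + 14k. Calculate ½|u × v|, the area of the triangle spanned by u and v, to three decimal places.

i: 5·14 - 16·(-28) = 70 - (-448) = 518
j: 16·19 - (-8)·14 = 304 - (-112) = 416
k: (-8)·(-28) - 5·19 = 224 - 95 = 129
u × v = (518, 416, 129)
|u × v| = √(518² + 416² + 129²) = √458021 ≈ 676.7725
area = ½ · 676.7725 ≈ 338.386

338.386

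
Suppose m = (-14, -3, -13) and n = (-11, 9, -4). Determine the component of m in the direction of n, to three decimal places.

12.123

m · n = (-14)·(-11) + (-3)·9 + (-13)·(-4) = 154 - 27 + 52 = 179
|n| = √(121 + 81 + 16) = √218 ≈ 14.7648
comp_n m = 179 / √218 ≈ 12.123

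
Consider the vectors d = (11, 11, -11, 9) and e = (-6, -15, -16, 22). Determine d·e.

d · e = 11·(-6) + 11·(-15) + (-11)·(-16) + 9·22 = -66 - 165 + 176 + 198 = 143

143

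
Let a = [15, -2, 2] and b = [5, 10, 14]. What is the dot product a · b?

a · b = 15·5 + (-2)·10 + 2·14 = 75 - 20 + 28 = 83

83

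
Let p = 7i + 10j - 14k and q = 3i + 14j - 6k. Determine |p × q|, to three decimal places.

i: 10·(-6) - (-14)·14 = -60 - (-196) = 136
j: (-14)·3 - 7·(-6) = -42 - (-42) = 0
k: 7·14 - 10·3 = 98 - 30 = 68
p × q = (136, 0, 68)
|p × q| = √(136² + 0² + 68²) = √23120 ≈ 152.0526

152.053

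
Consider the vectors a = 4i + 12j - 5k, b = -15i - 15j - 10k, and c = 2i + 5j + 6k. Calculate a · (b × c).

905

b × c:
i: (-15)·6 - (-10)·5 = -90 - (-50) = -40
j: (-10)·2 - (-15)·6 = -20 - (-90) = 70
k: (-15)·5 - (-15)·2 = -75 - (-30) = -45
b × c = (-40, 70, -45)
a · (b × c) = 4·(-40) + 12·70 + (-5)·(-45) = -160 + 840 + 225 = 905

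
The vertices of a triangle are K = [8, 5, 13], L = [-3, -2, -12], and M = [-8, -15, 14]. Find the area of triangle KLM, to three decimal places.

KL = (-11, -7, -25),  KM = (-16, -20, 1)
i: (-7)·1 - (-25)·(-20) = -7 - 500 = -507
j: (-25)·(-16) - (-11)·1 = 400 - (-11) = 411
k: (-11)·(-20) - (-7)·(-16) = 220 - 112 = 108
KL × KM = (-507, 411, 108)
|KL × KM| = √437634 ≈ 661.5391
area = ½ · 661.5391 ≈ 330.770

330.770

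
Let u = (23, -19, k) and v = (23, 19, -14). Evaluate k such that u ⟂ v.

u · v = 23·23 + (-19)·19 + k·(-14) = 168 - 14k
Set equal to 0: -14k = -168, so k = 12.

12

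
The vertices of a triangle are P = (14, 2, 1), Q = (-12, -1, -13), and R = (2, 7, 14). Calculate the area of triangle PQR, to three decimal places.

PQ = (-26, -3, -14),  PR = (-12, 5, 13)
i: (-3)·13 - (-14)·5 = -39 - (-70) = 31
j: (-14)·(-12) - (-26)·13 = 168 - (-338) = 506
k: (-26)·5 - (-3)·(-12) = -130 - 36 = -166
PQ × PR = (31, 506, -166)
|PQ × PR| = √284553 ≈ 533.4351
area = ½ · 533.4351 ≈ 266.718

266.718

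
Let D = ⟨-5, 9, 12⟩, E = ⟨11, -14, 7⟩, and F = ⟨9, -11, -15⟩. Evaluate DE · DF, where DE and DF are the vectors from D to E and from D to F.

819

DE = E − D = (16, -23, -5)
DF = F − D = (14, -20, -27)
DE · DF = 16·14 + (-23)·(-20) + (-5)·(-27) = 224 + 460 + 135 = 819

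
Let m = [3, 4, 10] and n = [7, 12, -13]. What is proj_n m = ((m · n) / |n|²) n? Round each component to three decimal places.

(-1.180, -2.022, 2.191)

m · n = 3·7 + 4·12 + 10·(-13) = 21 + 48 - 130 = -61
|n|² = 49 + 144 + 169 = 362
proj_n m = (-61/362) · (7, 12, -13) ≈ (-1.180, -2.022, 2.191)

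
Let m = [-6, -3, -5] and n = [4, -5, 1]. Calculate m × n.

i: (-3)·1 - (-5)·(-5) = -3 - 25 = -28
j: (-5)·4 - (-6)·1 = -20 - (-6) = -14
k: (-6)·(-5) - (-3)·4 = 30 - (-12) = 42
m × n = (-28, -14, 42)

(-28, -14, 42)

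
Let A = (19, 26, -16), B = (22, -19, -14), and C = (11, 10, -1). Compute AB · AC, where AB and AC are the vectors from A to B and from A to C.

AB = B − A = (3, -45, 2)
AC = C − A = (-8, -16, 15)
AB · AC = 3·(-8) + (-45)·(-16) + 2·15 = -24 + 720 + 30 = 726

726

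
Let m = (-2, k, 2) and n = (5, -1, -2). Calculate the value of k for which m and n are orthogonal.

m · n = (-2)·5 + k·(-1) + 2·(-2) = -14 - 1k
Set equal to 0: -1k = 14, so k = -14.

-14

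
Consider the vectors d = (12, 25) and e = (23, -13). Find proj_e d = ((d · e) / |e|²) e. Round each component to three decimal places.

d · e = 12·23 + 25·(-13) = 276 - 325 = -49
|e|² = 529 + 169 = 698
proj_e d = (-49/698) · (23, -13) ≈ (-1.615, 0.913)

(-1.615, 0.913)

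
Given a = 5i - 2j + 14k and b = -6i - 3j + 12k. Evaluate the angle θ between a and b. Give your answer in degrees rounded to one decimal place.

a · b = 5·(-6) + (-2)·(-3) + 14·12 = -30 + 6 + 168 = 144
|a|² = 25 + 4 + 196 = 225,  |a| = √225 ≈ 15.000000
|b|² = 36 + 9 + 144 = 189,  |b| = √189 ≈ 13.747727
cos θ = 144 / (15.000000 · 13.747727) ≈ 0.69830
θ = arccos(0.69830) ≈ 45.7°

45.7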